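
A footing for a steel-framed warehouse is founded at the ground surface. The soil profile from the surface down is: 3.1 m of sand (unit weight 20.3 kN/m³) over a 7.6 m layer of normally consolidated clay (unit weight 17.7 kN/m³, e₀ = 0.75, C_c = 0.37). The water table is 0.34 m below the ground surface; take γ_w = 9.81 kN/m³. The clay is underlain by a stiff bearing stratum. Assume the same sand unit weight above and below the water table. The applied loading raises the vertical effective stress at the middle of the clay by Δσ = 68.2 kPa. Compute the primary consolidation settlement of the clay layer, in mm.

Mid-depth of clay below the ground surface: z = 3.1 + 7.6/2 = 6.9 m.
Total vertical stress at mid-clay: σ_v = 20.3×3.1 + 17.7×3.8 = 130.19 kPa.
Pore pressure: u = 9.81×(6.9 − 0.34) = 64.354 kPa.
Initial effective stress: σ'_0 = σ_v − u = 130.19 − 64.354 = 65.836 kPa.
Final effective stress: σ'_f = σ'_0 + Δσ = 65.836 + 68.2 = 134.04 kPa.
Normally consolidated clay, so the full stress increment lies on the virgin compression line:
S_c = C_c·H/(1+e₀)·log₁₀(σ'_f/σ'_0) = 0.37×7.6/(1+0.75)×log₁₀(134.04/65.836)
    = 1.6069 × 0.30877 = 0.4962 m

S_c ≈ 496 mm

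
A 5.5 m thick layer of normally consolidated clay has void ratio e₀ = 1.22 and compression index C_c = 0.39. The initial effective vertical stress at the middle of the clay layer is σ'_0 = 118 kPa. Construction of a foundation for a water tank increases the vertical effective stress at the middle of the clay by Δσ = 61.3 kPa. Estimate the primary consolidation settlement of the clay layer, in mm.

S_c ≈ 176 mm

Final effective stress: σ'_f = σ'_0 + Δσ = 118 + 61.3 = 179.3 kPa.
Normally consolidated clay, so the full stress increment lies on the virgin compression line:
S_c = C_c·H/(1+e₀)·log₁₀(σ'_f/σ'_0) = 0.39×5.5/(1+1.22)×log₁₀(179.3/118)
    = 0.96622 × 0.1817 = 0.1756 m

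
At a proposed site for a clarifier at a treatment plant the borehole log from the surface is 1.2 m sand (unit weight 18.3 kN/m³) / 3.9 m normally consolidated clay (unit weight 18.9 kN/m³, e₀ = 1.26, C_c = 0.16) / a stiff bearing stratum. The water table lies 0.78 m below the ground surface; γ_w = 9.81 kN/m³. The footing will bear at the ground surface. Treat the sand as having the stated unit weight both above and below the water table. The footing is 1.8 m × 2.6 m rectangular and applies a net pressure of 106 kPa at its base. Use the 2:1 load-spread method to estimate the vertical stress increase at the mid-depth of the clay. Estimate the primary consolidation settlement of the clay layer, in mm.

S_c ≈ 47.8 mm

Mid-depth of clay below the ground surface: z = 1.2 + 3.9/2 = 3.15 m.
Total vertical stress at mid-clay: σ_v = 18.3×1.2 + 18.9×1.95 = 58.815 kPa.
Pore pressure: u = 9.81×(3.15 − 0.78) = 23.25 kPa.
Initial effective stress: σ'_0 = σ_v − u = 58.815 − 23.25 = 35.565 kPa.
Stress increase at mid-clay by the 2:1 spreading method:
Δσ = qBL/((B+z)(L+z)) = 106×1.8×2.6/((1.8+3.15)(2.6+3.15)) = 17.429 kPa
Final effective stress: σ'_f = σ'_0 + Δσ = 35.565 + 17.429 = 52.994 kPa.
Normally consolidated clay, so the full stress increment lies on the virgin compression line:
S_c = C_c·H/(1+e₀)·log₁₀(σ'_f/σ'_0) = 0.16×3.9/(1+1.26)×log₁₀(52.994/35.565)
    = 0.27611 × 0.1732 = 0.04782 m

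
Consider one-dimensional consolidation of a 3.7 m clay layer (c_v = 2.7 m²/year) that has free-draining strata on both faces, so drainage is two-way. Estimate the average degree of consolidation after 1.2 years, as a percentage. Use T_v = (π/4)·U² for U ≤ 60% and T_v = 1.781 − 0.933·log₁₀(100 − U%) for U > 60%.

U ≈ 92.2 %

Drainage path length: H_d = H/2 = 1.85 m (double drainage).
T_v = c_v·t/H_d² = 2.7×1.2/1.85² = 0.94668.
T_v = 0.94668 corresponds to the U > 60% branch:
U = 1 − 10^((1.781 − T_v)/0.933)/100 = 0.9216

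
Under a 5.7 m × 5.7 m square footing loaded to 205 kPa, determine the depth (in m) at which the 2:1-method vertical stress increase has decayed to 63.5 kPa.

z ≈ 4.54 m

2:1 spreading — at depth z the loaded area has grown by z in each plan dimension:
qB²/(B+z)² = Δσ_z ⇒ z = B(√(q/Δσ_z) − 1) = 5.7×(√(205/63.5) − 1) = 4.542 m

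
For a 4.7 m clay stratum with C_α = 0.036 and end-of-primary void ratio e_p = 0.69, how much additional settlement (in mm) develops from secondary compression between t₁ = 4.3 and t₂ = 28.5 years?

S_s ≈ 82.2 mm

Secondary compression: S_s = C_α·H/(1+e_p)·log₁₀(t₂/t₁)
S_s = 0.036×4.7/(1+0.69)×log₁₀(28.5/4.3)
    = 0.1001 × 0.8214 = 0.08223 m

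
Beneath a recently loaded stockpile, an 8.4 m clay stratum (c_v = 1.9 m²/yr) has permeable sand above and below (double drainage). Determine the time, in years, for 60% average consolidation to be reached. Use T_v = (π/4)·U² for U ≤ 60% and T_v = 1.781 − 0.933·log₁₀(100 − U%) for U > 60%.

t ≈ 2.63 years

Drainage path length: H_d = H/2 = 4.2 m (double drainage).
U ≤ 60%: T_v = (π/4)·U² = (π/4)×0.6² = 0.28274.
t = T_v·H_d²/c_v = 0.28274×4.2²/1.9 = 2.625 years.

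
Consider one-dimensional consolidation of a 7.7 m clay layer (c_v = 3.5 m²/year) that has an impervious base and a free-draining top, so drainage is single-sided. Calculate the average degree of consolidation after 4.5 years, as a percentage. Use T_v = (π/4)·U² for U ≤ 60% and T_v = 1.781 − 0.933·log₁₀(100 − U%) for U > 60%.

Drainage path length: H_d = H = 7.7 m (single drainage).
T_v = c_v·t/H_d² = 3.5×4.5/7.7² = 0.26564.
T_v = 0.26564 corresponds to the U ≤ 60% branch:
U = √(4T_v/π) = 0.5816

U ≈ 58.2 %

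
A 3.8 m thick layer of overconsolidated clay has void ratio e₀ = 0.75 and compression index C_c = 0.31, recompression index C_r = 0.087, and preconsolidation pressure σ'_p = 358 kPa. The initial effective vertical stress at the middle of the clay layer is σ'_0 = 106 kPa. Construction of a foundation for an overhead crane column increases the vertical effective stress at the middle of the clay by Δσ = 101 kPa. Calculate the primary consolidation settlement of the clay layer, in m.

S_c ≈ 0.0549 m

Final effective stress: σ'_f = 106 + 101 = 207 kPa.
σ'_f = 207 ≤ σ'_p = 358 kPa, so the clay remains overconsolidated and only the recompression index applies:
S_c = C_r·H/(1+e₀)·log₁₀(σ'_f/σ'_0) = 0.087×3.8/1.75×log₁₀(207/106)
    = 0.18891 × 0.29066 = 0.05491 m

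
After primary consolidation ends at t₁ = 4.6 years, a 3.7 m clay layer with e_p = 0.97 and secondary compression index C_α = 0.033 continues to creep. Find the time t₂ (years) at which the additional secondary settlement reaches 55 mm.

t₂ ≈ 35.5 years

S_s = C_α·H/(1+e_p)·log₁₀(t₂/t₁) ⇒ log₁₀(t₂/t₁) = S_s·(1+e_p)/(C_α·H).
log₁₀(t₂/t₁) = 0.055 × (1+0.97) / (0.033×3.7) = 0.8874
t₂ = t₁ × 10^0.8874 = 4.6 × 7.716 = 35.49 years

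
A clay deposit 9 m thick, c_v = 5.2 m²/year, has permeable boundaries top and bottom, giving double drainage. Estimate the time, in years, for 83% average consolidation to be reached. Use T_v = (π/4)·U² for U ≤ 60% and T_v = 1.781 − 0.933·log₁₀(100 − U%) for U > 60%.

t ≈ 2.47 years

Drainage path length: H_d = H/2 = 4.5 m (double drainage).
U > 60%: T_v = 1.781 − 0.933·log₁₀(100 − 83) = 0.63299.
t = T_v·H_d²/c_v = 0.63299×4.5²/5.2 = 2.465 years.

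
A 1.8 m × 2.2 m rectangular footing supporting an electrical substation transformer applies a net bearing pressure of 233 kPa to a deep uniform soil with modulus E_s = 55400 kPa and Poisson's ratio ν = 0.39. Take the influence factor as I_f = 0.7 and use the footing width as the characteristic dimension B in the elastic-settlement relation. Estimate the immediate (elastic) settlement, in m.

S_e ≈ 0.00449 m

Immediate (elastic) settlement: S_e = q·B·(1−ν²)/E_s · I_f.
S_e = 233 × 1.8 × (1 − 0.39²) / 55400 × 0.7
    = 233 × 1.8 × 0.8479 / 55400 × 0.7
    = 0.004493 m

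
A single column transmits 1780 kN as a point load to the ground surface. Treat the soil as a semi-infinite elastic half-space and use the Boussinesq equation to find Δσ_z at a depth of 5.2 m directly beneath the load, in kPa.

Boussinesq vertical stress below a point load on an elastic half-space:
Δσ_z = 3P/(2πz²) · [1 + (r/z)²]^(−5/2)
r/z = 0/5.2 = 0; [1+(r/z)²]^(−5/2) = 1.
Δσ_z = 3×1780/(2π×5.2²) × 1 = 31.431 × 1 = 31.43 kPa

Δσ_z ≈ 31.4 kPa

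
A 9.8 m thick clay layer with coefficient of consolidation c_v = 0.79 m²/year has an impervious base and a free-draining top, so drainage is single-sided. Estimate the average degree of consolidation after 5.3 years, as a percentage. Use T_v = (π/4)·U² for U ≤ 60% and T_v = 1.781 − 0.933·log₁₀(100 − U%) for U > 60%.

Drainage path length: H_d = H = 9.8 m (single drainage).
T_v = c_v·t/H_d² = 0.79×5.3/9.8² = 0.043596.
T_v = 0.043596 corresponds to the U ≤ 60% branch:
U = √(4T_v/π) = 0.2356

U ≈ 23.6 %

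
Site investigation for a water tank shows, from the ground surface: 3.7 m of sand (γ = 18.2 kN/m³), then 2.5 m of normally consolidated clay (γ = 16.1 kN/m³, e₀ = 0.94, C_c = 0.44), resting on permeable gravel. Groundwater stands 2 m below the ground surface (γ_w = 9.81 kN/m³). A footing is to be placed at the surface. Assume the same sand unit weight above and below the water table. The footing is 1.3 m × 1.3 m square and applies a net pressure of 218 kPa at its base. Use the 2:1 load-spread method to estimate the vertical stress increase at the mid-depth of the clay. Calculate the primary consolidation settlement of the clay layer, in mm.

Mid-depth of clay below the ground surface: z = 3.7 + 2.5/2 = 4.95 m.
Total vertical stress at mid-clay: σ_v = 18.2×3.7 + 16.1×1.25 = 87.465 kPa.
Pore pressure: u = 9.81×(4.95 − 2) = 28.94 kPa.
Initial effective stress: σ'_0 = σ_v − u = 87.465 − 28.94 = 58.525 kPa.
Stress increase at mid-clay by the 2:1 spreading method:
Δσ = qBL/((B+z)(L+z)) = 218×1.3×1.3/((1.3+4.95)(1.3+4.95)) = 9.4316 kPa
Final effective stress: σ'_f = σ'_0 + Δσ = 58.525 + 9.4316 = 67.957 kPa.
Normally consolidated clay, so the full stress increment lies on the virgin compression line:
S_c = C_c·H/(1+e₀)·log₁₀(σ'_f/σ'_0) = 0.44×2.5/(1+0.94)×log₁₀(67.957/58.525)
    = 0.56701 × 0.064893 = 0.03679 m

S_c ≈ 36.8 mm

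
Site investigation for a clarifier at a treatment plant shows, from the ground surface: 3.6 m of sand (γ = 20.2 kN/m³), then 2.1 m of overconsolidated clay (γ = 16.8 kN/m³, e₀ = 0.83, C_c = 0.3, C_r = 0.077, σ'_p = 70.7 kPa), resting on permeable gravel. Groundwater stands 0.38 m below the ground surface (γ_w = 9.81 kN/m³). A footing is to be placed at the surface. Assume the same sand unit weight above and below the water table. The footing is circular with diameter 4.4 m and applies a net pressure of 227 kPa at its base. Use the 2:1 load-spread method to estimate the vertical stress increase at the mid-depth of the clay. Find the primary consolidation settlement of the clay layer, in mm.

Mid-depth of clay below the ground surface: z = 3.6 + 2.1/2 = 4.65 m.
Total vertical stress at mid-clay: σ_v = 20.2×3.6 + 16.8×1.05 = 90.36 kPa.
Pore pressure: u = 9.81×(4.65 − 0.38) = 41.889 kPa.
Initial effective stress: σ'_0 = σ_v − u = 90.36 − 41.889 = 48.471 kPa.
Stress increase at mid-clay by the 2:1 spreading method:
Δσ ≈ qD²/(D+z)² = 227×4.4²/(4.4+4.65)² = 53.658 kPa
Final effective stress: σ'_f = 48.471 + 53.658 = 102.13 kPa.
σ'_f = 102.13 > σ'_p = 70.7 kPa, so the stress path crosses the preconsolidation pressure — recompression up to σ'_p, then virgin compression beyond:
S_c = H/(1+e₀)·[C_r·log₁₀(σ'_p/σ'_0) + C_c·log₁₀(σ'_f/σ'_p)]
    = 2.1/1.83 × [0.077×log₁₀(70.7/48.471) + 0.3×log₁₀(102.13/70.7)]
    = 1.1475 × [0.012623 + 0.04792] = 0.06947 m

S_c ≈ 69.5 mm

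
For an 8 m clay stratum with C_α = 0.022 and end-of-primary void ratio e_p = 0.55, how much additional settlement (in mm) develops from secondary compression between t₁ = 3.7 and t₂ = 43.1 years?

S_s ≈ 121 mm

Secondary compression: S_s = C_α·H/(1+e_p)·log₁₀(t₂/t₁)
S_s = 0.022×8/(1+0.55)×log₁₀(43.1/3.7)
    = 0.1135 × 1.066 = 0.1211 m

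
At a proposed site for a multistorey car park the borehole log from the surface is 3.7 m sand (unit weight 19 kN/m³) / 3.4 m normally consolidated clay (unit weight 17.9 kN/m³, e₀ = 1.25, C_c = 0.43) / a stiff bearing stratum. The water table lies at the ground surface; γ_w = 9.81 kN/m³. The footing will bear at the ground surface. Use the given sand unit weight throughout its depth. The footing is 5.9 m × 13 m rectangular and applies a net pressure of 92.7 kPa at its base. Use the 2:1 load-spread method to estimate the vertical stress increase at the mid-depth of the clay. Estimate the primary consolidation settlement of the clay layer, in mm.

S_c ≈ 152 mm

Mid-depth of clay below the ground surface: z = 3.7 + 3.4/2 = 5.4 m.
Total vertical stress at mid-clay: σ_v = 19×3.7 + 17.9×1.7 = 100.73 kPa.
Pore pressure: u = 9.81×(5.4 − 0) = 52.974 kPa.
Initial effective stress: σ'_0 = σ_v − u = 100.73 − 52.974 = 47.756 kPa.
Stress increase at mid-clay by the 2:1 spreading method:
Δσ = qBL/((B+z)(L+z)) = 92.7×5.9×13/((5.9+5.4)(13+5.4)) = 34.196 kPa
Final effective stress: σ'_f = σ'_0 + Δσ = 47.756 + 34.196 = 81.952 kPa.
Normally consolidated clay, so the full stress increment lies on the virgin compression line:
S_c = C_c·H/(1+e₀)·log₁₀(σ'_f/σ'_0) = 0.43×3.4/(1+1.25)×log₁₀(81.952/47.756)
    = 0.64978 × 0.23453 = 0.1524 m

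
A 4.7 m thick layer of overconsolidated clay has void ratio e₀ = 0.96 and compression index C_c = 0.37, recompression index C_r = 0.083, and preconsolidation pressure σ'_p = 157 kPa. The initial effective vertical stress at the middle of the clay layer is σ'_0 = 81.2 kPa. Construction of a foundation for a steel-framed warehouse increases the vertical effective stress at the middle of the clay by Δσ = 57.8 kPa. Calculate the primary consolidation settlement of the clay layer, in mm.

Final effective stress: σ'_f = 81.2 + 57.8 = 139 kPa.
σ'_f = 139 ≤ σ'_p = 157 kPa, so the clay remains overconsolidated and only the recompression index applies:
S_c = C_r·H/(1+e₀)·log₁₀(σ'_f/σ'_0) = 0.083×4.7/1.96×log₁₀(139/81.2)
    = 0.19903 × 0.23346 = 0.04647 m

S_c ≈ 46.5 mm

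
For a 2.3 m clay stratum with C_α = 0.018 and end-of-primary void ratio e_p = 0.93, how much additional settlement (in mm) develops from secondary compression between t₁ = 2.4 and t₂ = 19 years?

S_s ≈ 19.3 mm

Secondary compression: S_s = C_α·H/(1+e_p)·log₁₀(t₂/t₁)
S_s = 0.018×2.3/(1+0.93)×log₁₀(19/2.4)
    = 0.02145 × 0.8985 = 0.01927 m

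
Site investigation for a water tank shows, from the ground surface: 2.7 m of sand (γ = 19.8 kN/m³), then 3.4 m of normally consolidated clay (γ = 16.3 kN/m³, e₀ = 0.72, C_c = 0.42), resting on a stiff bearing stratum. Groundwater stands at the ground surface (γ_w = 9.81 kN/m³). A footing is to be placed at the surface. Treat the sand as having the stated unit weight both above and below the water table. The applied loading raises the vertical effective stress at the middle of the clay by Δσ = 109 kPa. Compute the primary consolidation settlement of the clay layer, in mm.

S_c ≈ 488 mm

Mid-depth of clay below the ground surface: z = 2.7 + 3.4/2 = 4.4 m.
Total vertical stress at mid-clay: σ_v = 19.8×2.7 + 16.3×1.7 = 81.17 kPa.
Pore pressure: u = 9.81×(4.4 − 0) = 43.164 kPa.
Initial effective stress: σ'_0 = σ_v − u = 81.17 − 43.164 = 38.006 kPa.
Final effective stress: σ'_f = σ'_0 + Δσ = 38.006 + 109 = 147.01 kPa.
Normally consolidated clay, so the full stress increment lies on the virgin compression line:
S_c = C_c·H/(1+e₀)·log₁₀(σ'_f/σ'_0) = 0.42×3.4/(1+0.72)×log₁₀(147.01/38.006)
    = 0.83023 × 0.58749 = 0.4878 m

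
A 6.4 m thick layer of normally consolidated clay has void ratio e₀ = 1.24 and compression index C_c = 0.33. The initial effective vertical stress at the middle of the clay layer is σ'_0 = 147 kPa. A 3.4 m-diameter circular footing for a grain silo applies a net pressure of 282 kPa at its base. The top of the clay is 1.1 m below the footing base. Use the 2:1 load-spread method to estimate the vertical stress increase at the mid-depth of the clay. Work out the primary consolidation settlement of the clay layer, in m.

Mid-depth of clay below the footing base: z = 1.1 + 6.4/2 = 4.3 m.
Stress increase at mid-clay by the 2:1 spreading method:
Δσ ≈ qD²/(D+z)² = 282×3.4²/(3.4+4.3)² = 54.983 kPa
Final effective stress: σ'_f = σ'_0 + Δσ = 147 + 54.983 = 201.98 kPa.
Normally consolidated clay, so the full stress increment lies on the virgin compression line:
S_c = C_c·H/(1+e₀)·log₁₀(σ'_f/σ'_0) = 0.33×6.4/(1+1.24)×log₁₀(201.98/147)
    = 0.94286 × 0.13799 = 0.1301 m

S_c ≈ 0.13 m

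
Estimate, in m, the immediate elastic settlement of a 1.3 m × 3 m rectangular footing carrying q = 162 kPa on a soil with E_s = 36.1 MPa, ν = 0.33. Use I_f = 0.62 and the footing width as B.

Immediate (elastic) settlement: S_e = q·B·(1−ν²)/E_s · I_f.
E_s = 36.1 MPa = 36100 kPa.
S_e = 162 × 1.3 × (1 − 0.33²) / 36100 × 0.62
    = 162 × 1.3 × 0.8911 / 36100 × 0.62
    = 0.003223 m

S_e ≈ 0.00322 m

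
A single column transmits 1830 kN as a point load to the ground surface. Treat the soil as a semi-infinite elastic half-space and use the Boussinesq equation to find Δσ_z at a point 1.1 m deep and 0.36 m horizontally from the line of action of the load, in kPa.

Δσ_z ≈ 560 kPa

Boussinesq vertical stress below a point load on an elastic half-space:
Δσ_z = 3P/(2πz²) · [1 + (r/z)²]^(−5/2)
r/z = 0.36/1.1 = 0.32727; [1+(r/z)²]^(−5/2) = 0.7754.
Δσ_z = 3×1830/(2π×1.1²) × 0.7754 = 722.12 × 0.7754 = 559.9 kPa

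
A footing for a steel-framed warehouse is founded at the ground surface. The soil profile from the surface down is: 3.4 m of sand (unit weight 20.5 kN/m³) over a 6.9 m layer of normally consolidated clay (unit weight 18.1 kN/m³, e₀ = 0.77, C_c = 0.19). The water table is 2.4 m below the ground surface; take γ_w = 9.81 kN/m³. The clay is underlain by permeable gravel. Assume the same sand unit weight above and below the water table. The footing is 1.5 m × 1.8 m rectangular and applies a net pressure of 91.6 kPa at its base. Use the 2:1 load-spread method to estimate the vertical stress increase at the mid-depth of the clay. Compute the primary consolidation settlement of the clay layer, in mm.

Mid-depth of clay below the ground surface: z = 3.4 + 6.9/2 = 6.85 m.
Total vertical stress at mid-clay: σ_v = 20.5×3.4 + 18.1×3.45 = 132.15 kPa.
Pore pressure: u = 9.81×(6.85 − 2.4) = 43.655 kPa.
Initial effective stress: σ'_0 = σ_v − u = 132.15 − 43.655 = 88.495 kPa.
Stress increase at mid-clay by the 2:1 spreading method:
Δσ = qBL/((B+z)(L+z)) = 91.6×1.5×1.8/((1.5+6.85)(1.8+6.85)) = 3.4242 kPa
Final effective stress: σ'_f = σ'_0 + Δσ = 88.495 + 3.4242 = 91.919 kPa.
Normally consolidated clay, so the full stress increment lies on the virgin compression line:
S_c = C_c·H/(1+e₀)·log₁₀(σ'_f/σ'_0) = 0.19×6.9/(1+0.77)×log₁₀(91.919/88.495)
    = 0.74068 × 0.016487 = 0.01221 m

S_c ≈ 12.2 mm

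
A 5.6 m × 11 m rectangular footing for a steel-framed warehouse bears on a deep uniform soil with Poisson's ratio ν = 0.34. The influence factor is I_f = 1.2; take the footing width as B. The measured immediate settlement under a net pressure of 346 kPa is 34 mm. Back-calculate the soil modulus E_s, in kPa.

S_e = q·B·(1−ν²)/E_s · I_f  ⇒  E_s = q·B·(1−ν²)·I_f / S_e.
E_s = 346 × 5.6 × 0.8844 × 1.2 / 0.034 = 60480 kPa

E_s ≈ 60500 kPa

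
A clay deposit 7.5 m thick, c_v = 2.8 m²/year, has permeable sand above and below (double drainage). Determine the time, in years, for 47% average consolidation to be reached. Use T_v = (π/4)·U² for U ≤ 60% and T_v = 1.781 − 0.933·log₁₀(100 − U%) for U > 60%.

t ≈ 0.871 years

Drainage path length: H_d = H/2 = 3.75 m (double drainage).
U ≤ 60%: T_v = (π/4)·U² = (π/4)×0.47² = 0.17349.
t = T_v·H_d²/c_v = 0.17349×3.75²/2.8 = 0.8713 years.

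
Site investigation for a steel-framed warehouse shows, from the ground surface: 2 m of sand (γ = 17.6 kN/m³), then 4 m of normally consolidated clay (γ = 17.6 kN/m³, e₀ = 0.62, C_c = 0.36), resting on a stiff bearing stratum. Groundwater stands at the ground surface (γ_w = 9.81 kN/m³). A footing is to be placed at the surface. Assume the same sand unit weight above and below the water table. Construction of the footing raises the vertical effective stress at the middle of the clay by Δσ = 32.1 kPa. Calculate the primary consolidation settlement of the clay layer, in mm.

Mid-depth of clay below the ground surface: z = 2 + 4/2 = 4 m.
Total vertical stress at mid-clay: σ_v = 17.6×2 + 17.6×2 = 70.4 kPa.
Pore pressure: u = 9.81×(4 − 0) = 39.24 kPa.
Initial effective stress: σ'_0 = σ_v − u = 70.4 − 39.24 = 31.16 kPa.
Final effective stress: σ'_f = σ'_0 + Δσ = 31.16 + 32.1 = 63.26 kPa.
Normally consolidated clay, so the full stress increment lies on the virgin compression line:
S_c = C_c·H/(1+e₀)·log₁₀(σ'_f/σ'_0) = 0.36×4/(1+0.62)×log₁₀(63.26/31.16)
    = 0.88889 × 0.30753 = 0.2734 m

S_c ≈ 273 mm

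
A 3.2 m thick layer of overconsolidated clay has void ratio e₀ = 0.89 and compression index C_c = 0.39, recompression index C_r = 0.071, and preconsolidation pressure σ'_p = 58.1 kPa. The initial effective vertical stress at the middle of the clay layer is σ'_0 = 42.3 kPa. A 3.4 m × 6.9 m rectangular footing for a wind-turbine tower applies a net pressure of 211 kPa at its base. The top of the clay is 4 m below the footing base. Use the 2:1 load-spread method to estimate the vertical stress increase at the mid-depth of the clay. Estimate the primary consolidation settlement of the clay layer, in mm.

S_c ≈ 130 mm

Mid-depth of clay below the footing base: z = 4 + 3.2/2 = 5.6 m.
Stress increase at mid-clay by the 2:1 spreading method:
Δσ = qBL/((B+z)(L+z)) = 211×3.4×6.9/((3.4+5.6)(6.9+5.6)) = 44.001 kPa
Final effective stress: σ'_f = 42.3 + 44.001 = 86.301 kPa.
σ'_f = 86.301 > σ'_p = 58.1 kPa, so the stress path crosses the preconsolidation pressure — recompression up to σ'_p, then virgin compression beyond:
S_c = H/(1+e₀)·[C_r·log₁₀(σ'_p/σ'_0) + C_c·log₁₀(σ'_f/σ'_p)]
    = 3.2/1.89 × [0.071×log₁₀(58.1/42.3) + 0.39×log₁₀(86.301/58.1)]
    = 1.6931 × [0.0097863 + 0.067017] = 0.13 m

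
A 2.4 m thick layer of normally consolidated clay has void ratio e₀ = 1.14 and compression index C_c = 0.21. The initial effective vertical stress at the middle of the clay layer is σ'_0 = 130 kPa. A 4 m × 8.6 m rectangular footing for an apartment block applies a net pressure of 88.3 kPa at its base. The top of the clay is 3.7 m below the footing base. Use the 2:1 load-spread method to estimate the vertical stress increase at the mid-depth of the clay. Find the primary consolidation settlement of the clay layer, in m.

Mid-depth of clay below the footing base: z = 3.7 + 2.4/2 = 4.9 m.
Stress increase at mid-clay by the 2:1 spreading method:
Δσ = qBL/((B+z)(L+z)) = 88.3×4×8.6/((4+4.9)(8.6+4.9)) = 25.281 kPa
Final effective stress: σ'_f = σ'_0 + Δσ = 130 + 25.281 = 155.28 kPa.
Normally consolidated clay, so the full stress increment lies on the virgin compression line:
S_c = C_c·H/(1+e₀)·log₁₀(σ'_f/σ'_0) = 0.21×2.4/(1+1.14)×log₁₀(155.28/130)
    = 0.23551 × 0.077172 = 0.01817 m

S_c ≈ 0.0182 m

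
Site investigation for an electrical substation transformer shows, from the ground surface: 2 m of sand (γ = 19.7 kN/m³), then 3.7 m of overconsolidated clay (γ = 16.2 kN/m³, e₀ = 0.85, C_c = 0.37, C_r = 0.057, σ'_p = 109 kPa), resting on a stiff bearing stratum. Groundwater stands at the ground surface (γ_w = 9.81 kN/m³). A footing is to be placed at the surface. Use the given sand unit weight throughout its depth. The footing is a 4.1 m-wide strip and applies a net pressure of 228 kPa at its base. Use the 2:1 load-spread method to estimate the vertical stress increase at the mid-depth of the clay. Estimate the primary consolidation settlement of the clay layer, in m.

S_c ≈ 0.162 m

Mid-depth of clay below the ground surface: z = 2 + 3.7/2 = 3.85 m.
Total vertical stress at mid-clay: σ_v = 19.7×2 + 16.2×1.85 = 69.37 kPa.
Pore pressure: u = 9.81×(3.85 − 0) = 37.769 kPa.
Initial effective stress: σ'_0 = σ_v − u = 69.37 − 37.769 = 31.601 kPa.
Stress increase at mid-clay by the 2:1 spreading method:
Δσ = qB/(B+z) = 228×4.1/(4.1+3.85) = 117.58 kPa
Final effective stress: σ'_f = 31.601 + 117.58 = 149.18 kPa.
σ'_f = 149.18 > σ'_p = 109 kPa, so the stress path crosses the preconsolidation pressure — recompression up to σ'_p, then virgin compression beyond:
S_c = H/(1+e₀)·[C_r·log₁₀(σ'_p/σ'_0) + C_c·log₁₀(σ'_f/σ'_p)]
    = 3.7/1.85 × [0.057×log₁₀(109/31.601) + 0.37×log₁₀(149.18/109)]
    = 2 × [0.03065 + 0.050425] = 0.1621 m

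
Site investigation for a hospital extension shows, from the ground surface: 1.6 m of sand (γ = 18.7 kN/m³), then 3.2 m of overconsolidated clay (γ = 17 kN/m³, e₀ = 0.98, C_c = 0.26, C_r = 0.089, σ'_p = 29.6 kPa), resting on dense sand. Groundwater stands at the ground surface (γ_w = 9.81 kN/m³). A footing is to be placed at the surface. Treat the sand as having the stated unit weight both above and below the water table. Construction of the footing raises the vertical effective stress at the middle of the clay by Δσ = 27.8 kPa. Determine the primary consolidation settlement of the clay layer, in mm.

S_c ≈ 117 mm

Mid-depth of clay below the ground surface: z = 1.6 + 3.2/2 = 3.2 m.
Total vertical stress at mid-clay: σ_v = 18.7×1.6 + 17×1.6 = 57.12 kPa.
Pore pressure: u = 9.81×(3.2 − 0) = 31.392 kPa.
Initial effective stress: σ'_0 = σ_v − u = 57.12 − 31.392 = 25.728 kPa.
Final effective stress: σ'_f = 25.728 + 27.8 = 53.528 kPa.
σ'_f = 53.528 > σ'_p = 29.6 kPa, so the stress path crosses the preconsolidation pressure — recompression up to σ'_p, then virgin compression beyond:
S_c = H/(1+e₀)·[C_r·log₁₀(σ'_p/σ'_0) + C_c·log₁₀(σ'_f/σ'_p)]
    = 3.2/1.98 × [0.089×log₁₀(29.6/25.728) + 0.26×log₁₀(53.528/29.6)]
    = 1.6162 × [0.0054188 + 0.066895] = 0.1169 m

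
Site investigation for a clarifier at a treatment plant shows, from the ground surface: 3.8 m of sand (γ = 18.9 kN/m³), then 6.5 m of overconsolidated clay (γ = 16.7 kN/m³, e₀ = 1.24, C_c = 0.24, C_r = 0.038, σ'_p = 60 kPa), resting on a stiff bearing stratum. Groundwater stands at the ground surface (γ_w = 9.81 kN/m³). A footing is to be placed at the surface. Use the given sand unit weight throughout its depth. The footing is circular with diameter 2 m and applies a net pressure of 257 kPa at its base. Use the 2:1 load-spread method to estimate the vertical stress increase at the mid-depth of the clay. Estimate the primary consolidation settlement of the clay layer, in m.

S_c ≈ 0.0469 m

Mid-depth of clay below the ground surface: z = 3.8 + 6.5/2 = 7.05 m.
Total vertical stress at mid-clay: σ_v = 18.9×3.8 + 16.7×3.25 = 126.09 kPa.
Pore pressure: u = 9.81×(7.05 − 0) = 69.16 kPa.
Initial effective stress: σ'_0 = σ_v − u = 126.09 − 69.16 = 56.93 kPa.
Stress increase at mid-clay by the 2:1 spreading method:
Δσ ≈ qD²/(D+z)² = 257×2²/(2+7.05)² = 12.552 kPa
Final effective stress: σ'_f = 56.93 + 12.552 = 69.482 kPa.
σ'_f = 69.482 > σ'_p = 60 kPa, so the stress path crosses the preconsolidation pressure — recompression up to σ'_p, then virgin compression beyond:
S_c = H/(1+e₀)·[C_r·log₁₀(σ'_p/σ'_0) + C_c·log₁₀(σ'_f/σ'_p)]
    = 6.5/2.24 × [0.038×log₁₀(60/56.93) + 0.24×log₁₀(69.482/60)]
    = 2.9018 × [0.00086678 + 0.015293] = 0.04689 m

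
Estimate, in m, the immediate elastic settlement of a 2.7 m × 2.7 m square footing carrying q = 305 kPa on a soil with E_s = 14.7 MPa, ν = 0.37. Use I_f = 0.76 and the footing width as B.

S_e ≈ 0.0367 m

Immediate (elastic) settlement: S_e = q·B·(1−ν²)/E_s · I_f.
E_s = 14.7 MPa = 14700 kPa.
S_e = 305 × 2.7 × (1 − 0.37²) / 14700 × 0.76
    = 305 × 2.7 × 0.8631 / 14700 × 0.76
    = 0.03675 m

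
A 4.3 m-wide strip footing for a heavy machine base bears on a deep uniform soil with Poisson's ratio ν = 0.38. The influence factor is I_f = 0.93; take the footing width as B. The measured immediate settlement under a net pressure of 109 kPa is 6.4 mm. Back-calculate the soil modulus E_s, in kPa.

S_e = q·B·(1−ν²)/E_s · I_f  ⇒  E_s = q·B·(1−ν²)·I_f / S_e.
E_s = 109 × 4.3 × 0.8556 × 0.93 / 0.0064 = 58270 kPa

E_s ≈ 58300 kPa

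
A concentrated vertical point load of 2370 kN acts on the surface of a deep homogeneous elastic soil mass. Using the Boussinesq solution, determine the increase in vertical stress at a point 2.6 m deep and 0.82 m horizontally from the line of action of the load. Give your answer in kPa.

Δσ_z ≈ 132 kPa

Boussinesq vertical stress below a point load on an elastic half-space:
Δσ_z = 3P/(2πz²) · [1 + (r/z)²]^(−5/2)
r/z = 0.82/2.6 = 0.31538; [1+(r/z)²]^(−5/2) = 0.78894.
Δσ_z = 3×2370/(2π×2.6²) × 0.78894 = 167.4 × 0.78894 = 132.1 kPa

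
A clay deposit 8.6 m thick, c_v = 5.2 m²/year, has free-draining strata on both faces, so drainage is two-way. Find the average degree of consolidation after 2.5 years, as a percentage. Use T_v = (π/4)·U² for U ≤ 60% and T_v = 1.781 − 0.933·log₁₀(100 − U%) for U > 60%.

Drainage path length: H_d = H/2 = 4.3 m (double drainage).
T_v = c_v·t/H_d² = 5.2×2.5/4.3² = 0.70308.
T_v = 0.70308 corresponds to the U > 60% branch:
U = 1 − 10^((1.781 − T_v)/0.933)/100 = 0.857

U ≈ 85.7 %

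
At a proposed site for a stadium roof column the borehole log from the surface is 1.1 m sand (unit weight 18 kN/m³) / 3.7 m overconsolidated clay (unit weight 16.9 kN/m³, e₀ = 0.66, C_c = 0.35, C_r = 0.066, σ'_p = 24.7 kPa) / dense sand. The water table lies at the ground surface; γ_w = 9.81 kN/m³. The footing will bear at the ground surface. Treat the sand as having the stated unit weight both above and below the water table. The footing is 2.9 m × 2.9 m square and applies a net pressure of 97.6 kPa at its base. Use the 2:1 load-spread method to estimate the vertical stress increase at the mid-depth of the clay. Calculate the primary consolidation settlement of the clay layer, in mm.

Mid-depth of clay below the ground surface: z = 1.1 + 3.7/2 = 2.95 m.
Total vertical stress at mid-clay: σ_v = 18×1.1 + 16.9×1.85 = 51.065 kPa.
Pore pressure: u = 9.81×(2.95 − 0) = 28.94 kPa.
Initial effective stress: σ'_0 = σ_v − u = 51.065 − 28.94 = 22.125 kPa.
Stress increase at mid-clay by the 2:1 spreading method:
Δσ = qBL/((B+z)(L+z)) = 97.6×2.9×2.9/((2.9+2.95)(2.9+2.95)) = 23.985 kPa
Final effective stress: σ'_f = 22.125 + 23.985 = 46.11 kPa.
σ'_f = 46.11 > σ'_p = 24.7 kPa, so the stress path crosses the preconsolidation pressure — recompression up to σ'_p, then virgin compression beyond:
S_c = H/(1+e₀)·[C_r·log₁₀(σ'_p/σ'_0) + C_c·log₁₀(σ'_f/σ'_p)]
    = 3.7/1.66 × [0.066×log₁₀(24.7/22.125) + 0.35×log₁₀(46.11/24.7)]
    = 2.2289 × [0.0031557 + 0.094884] = 0.2185 m

S_c ≈ 219 mm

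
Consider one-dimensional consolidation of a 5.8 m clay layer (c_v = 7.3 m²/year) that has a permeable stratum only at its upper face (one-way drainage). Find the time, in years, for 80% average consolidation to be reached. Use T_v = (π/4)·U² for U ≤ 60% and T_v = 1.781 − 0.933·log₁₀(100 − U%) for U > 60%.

Drainage path length: H_d = H = 5.8 m (single drainage).
U > 60%: T_v = 1.781 − 0.933·log₁₀(100 − 80) = 0.56714.
t = T_v·H_d²/c_v = 0.56714×5.8²/7.3 = 2.614 years.

t ≈ 2.61 years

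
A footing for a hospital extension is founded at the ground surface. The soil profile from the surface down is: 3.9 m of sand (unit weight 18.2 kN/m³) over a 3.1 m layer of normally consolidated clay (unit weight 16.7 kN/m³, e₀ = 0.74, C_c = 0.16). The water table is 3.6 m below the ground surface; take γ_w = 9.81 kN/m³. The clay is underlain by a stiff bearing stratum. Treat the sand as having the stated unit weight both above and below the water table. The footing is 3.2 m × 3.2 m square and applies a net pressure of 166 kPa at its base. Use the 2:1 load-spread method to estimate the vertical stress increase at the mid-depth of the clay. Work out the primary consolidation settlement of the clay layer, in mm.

Mid-depth of clay below the ground surface: z = 3.9 + 3.1/2 = 5.45 m.
Total vertical stress at mid-clay: σ_v = 18.2×3.9 + 16.7×1.55 = 96.865 kPa.
Pore pressure: u = 9.81×(5.45 − 3.6) = 18.149 kPa.
Initial effective stress: σ'_0 = σ_v − u = 96.865 − 18.149 = 78.716 kPa.
Stress increase at mid-clay by the 2:1 spreading method:
Δσ = qBL/((B+z)(L+z)) = 166×3.2×3.2/((3.2+5.45)(3.2+5.45)) = 22.718 kPa
Final effective stress: σ'_f = σ'_0 + Δσ = 78.716 + 22.718 = 101.43 kPa.
Normally consolidated clay, so the full stress increment lies on the virgin compression line:
S_c = C_c·H/(1+e₀)·log₁₀(σ'_f/σ'_0) = 0.16×3.1/(1+0.74)×log₁₀(101.43/78.716)
    = 0.28506 × 0.1101 = 0.03139 m

S_c ≈ 31.4 mm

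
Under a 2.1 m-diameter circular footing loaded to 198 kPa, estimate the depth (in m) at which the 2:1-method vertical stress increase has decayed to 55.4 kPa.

2:1 spreading — at depth z the loaded area has grown by z in each plan dimension:
qD²/(D+z)² = Δσ_z ⇒ z = D(√(q/Δσ_z) − 1) = 2.1×(√(198/55.4) − 1) = 1.87 m

z ≈ 1.87 m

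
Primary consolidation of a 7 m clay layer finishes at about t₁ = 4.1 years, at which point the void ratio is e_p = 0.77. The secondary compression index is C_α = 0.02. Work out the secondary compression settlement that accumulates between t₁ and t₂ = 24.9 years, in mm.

S_s ≈ 62 mm

Secondary compression: S_s = C_α·H/(1+e_p)·log₁₀(t₂/t₁)
S_s = 0.02×7/(1+0.77)×log₁₀(24.9/4.1)
    = 0.0791 × 0.7834 = 0.06197 m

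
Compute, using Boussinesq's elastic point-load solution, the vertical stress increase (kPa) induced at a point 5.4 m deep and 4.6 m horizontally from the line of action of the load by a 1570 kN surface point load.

Boussinesq vertical stress below a point load on an elastic half-space:
Δσ_z = 3P/(2πz²) · [1 + (r/z)²]^(−5/2)
r/z = 4.6/5.4 = 0.85185; [1+(r/z)²]^(−5/2) = 0.25563.
Δσ_z = 3×1570/(2π×5.4²) × 0.25563 = 25.707 × 0.25563 = 6.571 kPa

Δσ_z ≈ 6.57 kPa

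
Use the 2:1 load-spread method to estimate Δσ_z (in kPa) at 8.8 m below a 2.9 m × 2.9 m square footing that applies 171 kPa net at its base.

Δσ_z ≈ 10.5 kPa

By the 2:1 method the load spreads at 1 horizontal : 2 vertical, so at depth z the loaded area has grown by z in each plan dimension:
Δσ = qBL/((B+z)(L+z)) = 171×2.9×2.9/((2.9+8.8)(2.9+8.8)) = 10.506 kPa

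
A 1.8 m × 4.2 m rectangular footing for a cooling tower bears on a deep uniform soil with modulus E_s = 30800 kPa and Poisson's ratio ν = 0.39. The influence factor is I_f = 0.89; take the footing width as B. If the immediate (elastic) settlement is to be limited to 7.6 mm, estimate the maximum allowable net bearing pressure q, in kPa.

S_e = q·B·(1−ν²)/E_s · I_f  ⇒  q = S_e·E_s / (B·(1−ν²)·I_f).
q = 0.0076 × 30800 / (1.8 × 0.8479 × 0.89) = 172.3 kPa

q ≈ 172 kPa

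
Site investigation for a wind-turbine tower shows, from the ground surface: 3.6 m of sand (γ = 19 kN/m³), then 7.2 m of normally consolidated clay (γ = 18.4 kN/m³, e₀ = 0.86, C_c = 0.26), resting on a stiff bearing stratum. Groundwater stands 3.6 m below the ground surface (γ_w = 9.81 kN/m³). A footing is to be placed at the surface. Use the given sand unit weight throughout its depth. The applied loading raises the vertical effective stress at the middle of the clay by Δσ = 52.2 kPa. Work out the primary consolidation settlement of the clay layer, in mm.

S_c ≈ 185 mm

Mid-depth of clay below the ground surface: z = 3.6 + 7.2/2 = 7.2 m.
Total vertical stress at mid-clay: σ_v = 19×3.6 + 18.4×3.6 = 134.64 kPa.
Pore pressure: u = 9.81×(7.2 − 3.6) = 35.316 kPa.
Initial effective stress: σ'_0 = σ_v − u = 134.64 − 35.316 = 99.324 kPa.
Final effective stress: σ'_f = σ'_0 + Δσ = 99.324 + 52.2 = 151.52 kPa.
Normally consolidated clay, so the full stress increment lies on the virgin compression line:
S_c = C_c·H/(1+e₀)·log₁₀(σ'_f/σ'_0) = 0.26×7.2/(1+0.86)×log₁₀(151.52/99.324)
    = 1.0065 × 0.18342 = 0.1846 m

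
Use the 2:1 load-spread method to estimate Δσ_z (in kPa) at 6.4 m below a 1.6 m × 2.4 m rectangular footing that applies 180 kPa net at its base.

Δσ_z ≈ 9.82 kPa

By the 2:1 method the load spreads at 1 horizontal : 2 vertical, so at depth z the loaded area has grown by z in each plan dimension:
Δσ = qBL/((B+z)(L+z)) = 180×1.6×2.4/((1.6+6.4)(2.4+6.4)) = 9.8182 kPa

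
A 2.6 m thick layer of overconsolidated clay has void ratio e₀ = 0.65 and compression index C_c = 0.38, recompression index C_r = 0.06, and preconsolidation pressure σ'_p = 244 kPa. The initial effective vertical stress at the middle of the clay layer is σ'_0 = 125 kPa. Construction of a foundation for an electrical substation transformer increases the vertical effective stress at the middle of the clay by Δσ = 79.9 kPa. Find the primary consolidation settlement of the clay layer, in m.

Final effective stress: σ'_f = 125 + 79.9 = 204.9 kPa.
σ'_f = 204.9 ≤ σ'_p = 244 kPa, so the clay remains overconsolidated and only the recompression index applies:
S_c = C_r·H/(1+e₀)·log₁₀(σ'_f/σ'_0) = 0.06×2.6/1.65×log₁₀(204.9/125)
    = 0.094548 × 0.21463 = 0.02029 m

S_c ≈ 0.0203 m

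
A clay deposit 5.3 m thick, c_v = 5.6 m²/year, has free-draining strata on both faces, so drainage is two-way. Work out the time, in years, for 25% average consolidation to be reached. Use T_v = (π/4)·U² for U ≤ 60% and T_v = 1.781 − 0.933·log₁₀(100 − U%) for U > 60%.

t ≈ 0.0616 years

Drainage path length: H_d = H/2 = 2.65 m (double drainage).
U ≤ 60%: T_v = (π/4)·U² = (π/4)×0.25² = 0.049087.
t = T_v·H_d²/c_v = 0.049087×2.65²/5.6 = 0.06156 years.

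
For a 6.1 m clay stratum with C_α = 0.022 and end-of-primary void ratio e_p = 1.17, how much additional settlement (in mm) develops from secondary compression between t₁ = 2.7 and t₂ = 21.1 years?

Secondary compression: S_s = C_α·H/(1+e_p)·log₁₀(t₂/t₁)
S_s = 0.022×6.1/(1+1.17)×log₁₀(21.1/2.7)
    = 0.06184 × 0.8929 = 0.05522 m

S_s ≈ 55.2 mm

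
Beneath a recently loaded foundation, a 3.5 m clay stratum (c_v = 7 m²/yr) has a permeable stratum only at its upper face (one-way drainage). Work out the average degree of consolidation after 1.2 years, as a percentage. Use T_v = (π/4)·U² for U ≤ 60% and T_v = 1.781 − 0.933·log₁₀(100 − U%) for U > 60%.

Drainage path length: H_d = H = 3.5 m (single drainage).
T_v = c_v·t/H_d² = 7×1.2/3.5² = 0.68571.
T_v = 0.68571 corresponds to the U > 60% branch:
U = 1 − 10^((1.781 − T_v)/0.933)/100 = 0.8507

U ≈ 85.1 %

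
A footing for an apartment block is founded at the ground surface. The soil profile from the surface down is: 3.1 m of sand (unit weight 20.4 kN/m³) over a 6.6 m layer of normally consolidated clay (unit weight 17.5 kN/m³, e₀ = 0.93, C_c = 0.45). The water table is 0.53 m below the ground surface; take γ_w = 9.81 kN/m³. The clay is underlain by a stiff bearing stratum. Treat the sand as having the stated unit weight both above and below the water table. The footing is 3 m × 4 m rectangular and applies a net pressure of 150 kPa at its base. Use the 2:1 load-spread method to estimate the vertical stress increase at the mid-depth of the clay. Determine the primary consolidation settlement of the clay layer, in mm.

S_c ≈ 170 mm

Mid-depth of clay below the ground surface: z = 3.1 + 6.6/2 = 6.4 m.
Total vertical stress at mid-clay: σ_v = 20.4×3.1 + 17.5×3.3 = 120.99 kPa.
Pore pressure: u = 9.81×(6.4 − 0.53) = 57.585 kPa.
Initial effective stress: σ'_0 = σ_v − u = 120.99 − 57.585 = 63.405 kPa.
Stress increase at mid-clay by the 2:1 spreading method:
Δσ = qBL/((B+z)(L+z)) = 150×3×4/((3+6.4)(4+6.4)) = 18.412 kPa
Final effective stress: σ'_f = σ'_0 + Δσ = 63.405 + 18.412 = 81.817 kPa.
Normally consolidated clay, so the full stress increment lies on the virgin compression line:
S_c = C_c·H/(1+e₀)·log₁₀(σ'_f/σ'_0) = 0.45×6.6/(1+0.93)×log₁₀(81.817/63.405)
    = 1.5389 × 0.11072 = 0.1704 m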